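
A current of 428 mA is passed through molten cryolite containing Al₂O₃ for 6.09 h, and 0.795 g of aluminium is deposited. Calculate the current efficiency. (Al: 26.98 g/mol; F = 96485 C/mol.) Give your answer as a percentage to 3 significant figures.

90.9%

Q = 0.428 × 21924 = 9383 C
n(e⁻) = 9383 / 96485 = 0.09725 mol
Al³⁺ + 3e⁻ → Al, so theoretical n(Al) = 0.03242 mol → 0.8747 g
Efficiency = 0.795 / 0.8747 = 0.9089 = 90.9%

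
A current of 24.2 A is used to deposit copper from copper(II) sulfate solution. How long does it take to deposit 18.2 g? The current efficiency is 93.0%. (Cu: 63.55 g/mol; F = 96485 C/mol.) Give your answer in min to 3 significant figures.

40.9 min

n(Cu) = 18.2 / 63.55 = 0.2864 mol
Cu²⁺ + 2e⁻ → Cu, so n(e⁻) = 2 × 0.2864 = 0.5728 mol
Q = 0.5728 × 96485 / 0.930 = 59430 C
t = Q / I = 59430 / 24.2 = 2456 s = 40.9 min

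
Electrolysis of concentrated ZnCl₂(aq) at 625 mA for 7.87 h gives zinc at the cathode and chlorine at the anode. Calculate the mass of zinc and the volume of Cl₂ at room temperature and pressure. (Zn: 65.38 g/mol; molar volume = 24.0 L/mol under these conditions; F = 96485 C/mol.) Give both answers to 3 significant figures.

6.00 g Zn; 2.20 L Cl₂

Q = 0.625 × 28332 = 17710 C; n(e⁻) = 17710 / 96485 = 0.1836 mol
Cathode: Zn²⁺ + 2e⁻ → Zn → n(Zn) = 0.1836/2 = 0.09180 mol → 6.00 g
Anode: 2Cl⁻ → Cl₂ + 2e⁻ → n(Cl₂) = 0.1836/2 = 0.09180 mol → 2.20 L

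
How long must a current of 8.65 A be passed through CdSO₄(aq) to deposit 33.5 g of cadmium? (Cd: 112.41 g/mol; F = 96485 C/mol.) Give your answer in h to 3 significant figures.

1.85 h

n(Cd) = 33.5 / 112.41 = 0.2980 mol
Cd²⁺ + 2e⁻ → Cd, so n(e⁻) = 2 × 0.2980 = 0.5960 mol
Q = 0.5960 × 96485 = 57510 C
t = Q / I = 57510 / 8.65 = 6649 s = 1.85 h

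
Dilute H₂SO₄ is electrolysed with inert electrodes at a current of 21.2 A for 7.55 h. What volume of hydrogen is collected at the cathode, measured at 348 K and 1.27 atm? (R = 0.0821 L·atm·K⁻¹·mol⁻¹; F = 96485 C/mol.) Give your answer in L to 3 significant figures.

Charge passed = 21.2 × 27180 = 5.762×10^5 C
n(e⁻) = Q/F = 5.762×10^5/96485 = 5.972 mol
2H⁺ + 2e⁻ → H₂, so n(H₂) = 5.972 / 2 = 2.986 mol
V = nRT/P = 2.986 × 0.0821 × 348 / 1.27 = 67.18 L

67.2 L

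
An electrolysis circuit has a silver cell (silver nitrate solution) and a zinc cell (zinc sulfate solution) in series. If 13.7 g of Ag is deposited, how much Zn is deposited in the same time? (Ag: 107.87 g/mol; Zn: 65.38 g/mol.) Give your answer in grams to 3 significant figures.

4.15 g

n(Ag) = 13.7 / 107.87 = 0.1270 mol
Ag⁺ + e⁻ → Ag, so n(e⁻) = 0.1270 mol
Same current for the same time ⇒ same n(e⁻) = 0.1270 mol in both cells.
Zn²⁺ + 2e⁻ → Zn, so n(Zn) = 0.1270 / 2 = 0.06350 mol
m(Zn) = 0.06350 × 65.38 = 4.15 g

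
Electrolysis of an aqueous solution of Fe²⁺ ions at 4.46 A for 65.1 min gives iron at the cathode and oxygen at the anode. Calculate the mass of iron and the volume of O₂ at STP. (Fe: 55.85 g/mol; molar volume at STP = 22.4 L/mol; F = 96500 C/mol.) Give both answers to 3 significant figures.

Q = 4.46 × 3906 = 17420 C; n(e⁻) = 17420 / 96500 = 0.1805 mol
Cathode: Fe²⁺ + 2e⁻ → Fe → n(Fe) = 0.1805/2 = 0.09025 mol → 5.04 g
Anode: 2H₂O → O₂ + 4H⁺ + 4e⁻ → n(O₂) = 0.1805/4 = 0.04513 mol → 1.01 L

5.04 g Fe; 1.01 L O₂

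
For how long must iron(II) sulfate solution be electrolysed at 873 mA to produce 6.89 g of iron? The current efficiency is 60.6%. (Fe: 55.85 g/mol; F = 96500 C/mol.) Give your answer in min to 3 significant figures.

n(Fe) = 6.89 / 55.85 = 0.1234 mol
Fe²⁺ + 2e⁻ → Fe, so n(e⁻) = 2 × 0.1234 = 0.2468 mol
Q = 0.2468 × 96500 / 0.606 = 39300 C
t = Q / I = 39300 / 0.873 = 45020 s = 750 min

750 min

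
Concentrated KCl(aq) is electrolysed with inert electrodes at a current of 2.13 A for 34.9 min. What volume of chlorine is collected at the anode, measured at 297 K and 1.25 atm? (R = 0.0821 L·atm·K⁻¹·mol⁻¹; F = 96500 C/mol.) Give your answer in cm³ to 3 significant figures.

Q = 2.13 A × 2094 s = 4460 C
n(e⁻) = 4460 / 96500 = 0.04622 mol
2Cl⁻ → Cl₂ + 2e⁻, so n(Cl₂) = 0.04622 / 2 = 0.02311 mol
V = nRT/P = 0.02311 × 0.0821 × 297 / 1.25 = 0.4508 L
= 451 cm³

451 cm³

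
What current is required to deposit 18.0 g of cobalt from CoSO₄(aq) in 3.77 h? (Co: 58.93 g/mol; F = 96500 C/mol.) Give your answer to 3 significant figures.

n(Co) = 18.0 / 58.93 = 0.3054 mol
Co²⁺ + 2e⁻ → Co, so n(e⁻) = 2 × 0.3054 = 0.6108 mol
Q = 0.6108 × 96500 = 58940 C
I = Q / t = 58940 / 13572 s = 4.34 A

4.34 A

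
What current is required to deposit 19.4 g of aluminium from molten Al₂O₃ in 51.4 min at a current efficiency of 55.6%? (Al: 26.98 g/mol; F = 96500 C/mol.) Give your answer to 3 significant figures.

n(Al) = 19.4 / 26.98 = 0.7191 mol
Al³⁺ + 3e⁻ → Al, so n(e⁻) = 3 × 0.7191 = 2.157 mol
Q = 2.157 × 96500 / 0.556 = 3.744×10^5 C
I = Q / t = 3.744×10^5 / 3084 s = 121 A

121 A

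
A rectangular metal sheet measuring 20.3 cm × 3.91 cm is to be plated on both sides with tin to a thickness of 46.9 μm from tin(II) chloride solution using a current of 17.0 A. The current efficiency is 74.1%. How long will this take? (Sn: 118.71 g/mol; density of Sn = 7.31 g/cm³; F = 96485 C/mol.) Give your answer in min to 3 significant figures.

Plated area = 2 × 20.3 × 3.91 = 158.7 cm²
Volume = 158.7 × 46.9×10⁻⁴ cm = 0.7443 cm³
m(Sn) = 0.7443 × 7.31 = 5.441 g
n(Sn) = 5.441 / 118.71 = 0.04583 mol; n(e⁻) = 2 × 0.04583 = 0.09166 mol
Q = 0.09166 × 96485 / 0.741 = 11930 C
t = 11930 / 17.0 = 701.8 s = 11.7 min

11.7 min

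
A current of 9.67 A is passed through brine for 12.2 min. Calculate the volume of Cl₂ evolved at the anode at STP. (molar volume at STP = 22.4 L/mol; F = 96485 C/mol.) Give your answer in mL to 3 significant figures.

822 mL

Charge passed = 9.67 × 732 = 7078 C
n(e⁻) = 7078 / 96485 = 0.07336 mol
2Cl⁻ → Cl₂ + 2e⁻, so n(Cl₂) = 0.07336 / 2 = 0.03668 mol
V = 0.03668 × 22.4 = 0.8216 L
= 822 mL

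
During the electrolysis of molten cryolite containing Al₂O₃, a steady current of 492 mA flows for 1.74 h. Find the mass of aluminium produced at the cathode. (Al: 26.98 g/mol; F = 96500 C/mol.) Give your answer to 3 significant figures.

Charge passed = 0.492 × 6264 = 3082 C
Moles of electrons = 3082 / 96500 = 0.03194 mol
Al³⁺ + 3e⁻ → Al, so n(Al) = 0.03194 / 3 = 0.01065 mol
m = 0.01065 × 26.98 = 0.287 g

0.287 g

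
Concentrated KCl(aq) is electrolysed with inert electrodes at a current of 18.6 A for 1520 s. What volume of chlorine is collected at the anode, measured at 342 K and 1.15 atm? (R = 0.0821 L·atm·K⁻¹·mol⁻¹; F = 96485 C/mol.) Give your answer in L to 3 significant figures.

3.58 L

Q = It = 18.6 × 1520 = 28270 C
n(e⁻) = Q/F = 28270/96485 = 0.2930 mol
2Cl⁻ → Cl₂ + 2e⁻, so n(Cl₂) = 0.2930 / 2 = 0.1465 mol
V = nRT/P = 0.1465 × 0.0821 × 342 / 1.15 = 3.577 L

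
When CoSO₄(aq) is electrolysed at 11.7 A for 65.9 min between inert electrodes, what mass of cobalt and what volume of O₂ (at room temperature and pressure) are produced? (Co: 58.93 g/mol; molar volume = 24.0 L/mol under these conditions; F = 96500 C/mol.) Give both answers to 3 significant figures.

Q = 11.7 × 3954 = 46260 C; n(e⁻) = 46260 / 96500 = 0.4794 mol
Cathode: Co²⁺ + 2e⁻ → Co → n(Co) = 0.4794/2 = 0.2397 mol → 14.1 g
Anode: 2H₂O → O₂ + 4H⁺ + 4e⁻ → n(O₂) = 0.4794/4 = 0.1199 mol → 2.88 L

14.1 g Co; 2.88 L O₂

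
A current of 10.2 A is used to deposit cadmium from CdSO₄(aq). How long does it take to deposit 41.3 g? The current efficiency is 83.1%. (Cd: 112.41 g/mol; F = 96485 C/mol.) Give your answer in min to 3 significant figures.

139 min

n(Cd) = 41.3 / 112.41 = 0.3674 mol
Cd²⁺ + 2e⁻ → Cd, so n(e⁻) = 2 × 0.3674 = 0.7348 mol
Q = 0.7348 × 96485 / 0.831 = 85320 C
t = Q / I = 85320 / 10.2 = 8365 s = 139 min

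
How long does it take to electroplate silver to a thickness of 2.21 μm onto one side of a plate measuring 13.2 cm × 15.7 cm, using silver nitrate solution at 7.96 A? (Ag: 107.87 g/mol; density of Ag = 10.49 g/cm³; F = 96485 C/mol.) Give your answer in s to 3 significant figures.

54.0 s

Plated area = 13.2 × 15.7 = 207.2 cm²
Volume = 207.2 × 2.21×10⁻⁴ cm = 0.04579 cm³
m(Ag) = 0.04579 × 10.49 = 0.4803 g
n(Ag) = 0.4803 / 107.87 = 0.004453 mol; n(e⁻) = 0.004453 mol
Q = 0.004453 × 96485 = 429.6 C
t = 429.6 / 7.96 = 53.97 s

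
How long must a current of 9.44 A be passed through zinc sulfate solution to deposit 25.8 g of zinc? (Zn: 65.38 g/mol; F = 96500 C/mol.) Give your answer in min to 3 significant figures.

134 min

n(Zn) = 25.8 / 65.38 = 0.3946 mol
Zn²⁺ + 2e⁻ → Zn, so n(e⁻) = 2 × 0.3946 = 0.7892 mol
Q = 0.7892 × 96500 = 76160 C
t = Q / I = 76160 / 9.44 = 8068 s = 134 min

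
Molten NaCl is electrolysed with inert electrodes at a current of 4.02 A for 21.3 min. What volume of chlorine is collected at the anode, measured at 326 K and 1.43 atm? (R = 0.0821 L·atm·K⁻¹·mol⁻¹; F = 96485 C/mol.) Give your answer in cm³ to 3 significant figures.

Q = 4.02 A × 1278 s = 5138 C
n(e⁻) = Q/F = 5138/96485 = 0.05325 mol
2Cl⁻ → Cl₂ + 2e⁻, so n(Cl₂) = 0.05325 / 2 = 0.02663 mol
V = nRT/P = 0.02663 × 0.0821 × 326 / 1.43 = 0.4984 L
= 498 cm³

498 cm³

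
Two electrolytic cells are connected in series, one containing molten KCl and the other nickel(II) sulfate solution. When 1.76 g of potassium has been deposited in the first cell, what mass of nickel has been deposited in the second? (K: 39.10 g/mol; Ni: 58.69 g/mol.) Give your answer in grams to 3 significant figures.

n(K) = 1.76 / 39.10 = 0.04501 mol
K⁺ + e⁻ → K, so n(e⁻) = 0.04501 mol
In series, the same 0.04501 mol of electrons flows through the second cell.
Ni²⁺ + 2e⁻ → Ni, so n(Ni) = 0.04501 / 2 = 0.02251 mol
m(Ni) = 0.02251 × 58.69 = 1.32 g

1.32 g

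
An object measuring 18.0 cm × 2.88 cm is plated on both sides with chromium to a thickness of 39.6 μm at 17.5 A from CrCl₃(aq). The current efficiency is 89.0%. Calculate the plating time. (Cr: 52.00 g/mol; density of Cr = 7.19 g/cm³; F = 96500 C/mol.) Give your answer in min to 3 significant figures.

Plated area = 2 × 18.0 × 2.88 = 103.7 cm²
Volume = 103.7 × 39.6×10⁻⁴ cm = 0.4107 cm³
m(Cr) = 0.4107 × 7.19 = 2.953 g
n(Cr) = 2.953 / 52.00 = 0.05679 mol; n(e⁻) = 3 × 0.05679 = 0.1704 mol
Q = 0.1704 × 96500 / 0.890 = 18480 C
t = 18480 / 17.5 = 1056 s = 17.6 min

17.6 min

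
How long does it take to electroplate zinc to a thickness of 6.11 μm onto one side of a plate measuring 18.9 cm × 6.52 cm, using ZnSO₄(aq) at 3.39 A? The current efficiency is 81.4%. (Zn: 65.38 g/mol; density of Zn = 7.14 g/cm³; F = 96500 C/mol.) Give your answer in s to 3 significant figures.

Plated area = 18.9 × 6.52 = 123.2 cm²
Volume = 123.2 × 6.11×10⁻⁴ cm = 0.07528 cm³
m(Zn) = 0.07528 × 7.14 = 0.5375 g
n(Zn) = 0.5375 / 65.38 = 0.008221 mol; n(e⁻) = 2 × 0.008221 = 0.01644 mol
Q = 0.01644 × 96500 / 0.814 = 1949 C
t = 1949 / 3.39 = 574.9 s

575 s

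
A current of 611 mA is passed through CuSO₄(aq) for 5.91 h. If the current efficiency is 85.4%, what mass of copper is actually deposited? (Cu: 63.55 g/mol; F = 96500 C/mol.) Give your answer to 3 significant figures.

Q = 0.611 × 21276 = 13000 C
n(e⁻) = 13000 / 96500 = 0.1347 mol
Cu²⁺ + 2e⁻ → Cu, so theoretical m(Cu) = 0.06735 × 63.55 = 4.280 g
Actual mass = 85.4% × 4.280 = 3.66 g

3.66 g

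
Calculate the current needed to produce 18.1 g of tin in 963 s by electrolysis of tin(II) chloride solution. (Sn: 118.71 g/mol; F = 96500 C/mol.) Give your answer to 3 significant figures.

30.6 A

n(Sn) = 18.1 / 118.71 = 0.1525 mol
Sn²⁺ + 2e⁻ → Sn, so n(e⁻) = 2 × 0.1525 = 0.3050 mol
Q = 0.3050 × 96500 = 29430 C
I = Q / t = 29430 / 963 s = 30.6 A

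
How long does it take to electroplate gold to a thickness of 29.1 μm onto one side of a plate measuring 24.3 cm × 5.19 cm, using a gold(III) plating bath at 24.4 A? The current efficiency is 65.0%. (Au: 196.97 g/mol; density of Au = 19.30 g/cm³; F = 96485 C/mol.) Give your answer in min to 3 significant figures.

Plated area = 24.3 × 5.19 = 126.1 cm²
Volume = 126.1 × 29.1×10⁻⁴ cm = 0.3670 cm³
m(Au) = 0.3670 × 19.30 = 7.083 g
n(Au) = 7.083 / 196.97 = 0.03596 mol; n(e⁻) = 3 × 0.03596 = 0.1079 mol
Q = 0.1079 × 96485 / 0.650 = 16020 C
t = 16020 / 24.4 = 656.6 s = 10.9 min

10.9 min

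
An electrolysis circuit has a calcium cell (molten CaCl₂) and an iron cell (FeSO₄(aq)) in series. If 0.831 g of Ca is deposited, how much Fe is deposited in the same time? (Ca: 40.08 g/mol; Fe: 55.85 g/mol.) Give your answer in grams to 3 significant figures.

n(Ca) = 0.831 / 40.08 = 0.02073 mol
Ca²⁺ + 2e⁻ → Ca, so n(e⁻) = 2 × 0.02073 = 0.04146 mol
Same current for the same time ⇒ same n(e⁻) = 0.04146 mol in both cells.
Fe²⁺ + 2e⁻ → Fe, so n(Fe) = 0.04146 / 2 = 0.02073 mol
m(Fe) = 0.02073 × 55.85 = 1.16 g

1.16 g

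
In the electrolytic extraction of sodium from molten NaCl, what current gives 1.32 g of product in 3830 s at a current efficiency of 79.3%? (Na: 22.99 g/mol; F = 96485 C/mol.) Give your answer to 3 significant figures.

1.82 A

n(Na) = 1.32 / 22.99 = 0.05742 mol
Na⁺ + e⁻ → Na, so n(e⁻) = 0.05742 mol
Q = 0.05742 × 96485 / 0.793 = 6986 C
I = Q / t = 6986 / 3830 s = 1.82 A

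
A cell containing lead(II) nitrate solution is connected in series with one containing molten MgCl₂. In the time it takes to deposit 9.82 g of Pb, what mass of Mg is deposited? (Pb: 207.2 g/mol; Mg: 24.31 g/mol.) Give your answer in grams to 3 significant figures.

1.15 g

n(Pb) = 9.82 / 207.2 = 0.04739 mol
Pb²⁺ + 2e⁻ → Pb, so n(e⁻) = 2 × 0.04739 = 0.09478 mol
Since the cells are in series, n(e⁻) in the Mg cell is also 0.09478 mol.
Mg²⁺ + 2e⁻ → Mg, so n(Mg) = 0.09478 / 2 = 0.04739 mol
m(Mg) = 0.04739 × 24.31 = 1.15 g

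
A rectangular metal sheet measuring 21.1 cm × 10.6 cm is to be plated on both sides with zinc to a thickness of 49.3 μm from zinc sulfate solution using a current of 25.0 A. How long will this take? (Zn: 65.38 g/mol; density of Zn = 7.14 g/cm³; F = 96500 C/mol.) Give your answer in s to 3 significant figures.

1860 s

Plated area = 2 × 21.1 × 10.6 = 447.3 cm²
Volume = 447.3 × 49.3×10⁻⁴ cm = 2.205 cm³
m(Zn) = 2.205 × 7.14 = 15.74 g
n(Zn) = 15.74 / 65.38 = 0.2407 mol; n(e⁻) = 2 × 0.2407 = 0.4814 mol
Q = 0.4814 × 96500 = 46460 C
t = 46460 / 25.0 = 1858 s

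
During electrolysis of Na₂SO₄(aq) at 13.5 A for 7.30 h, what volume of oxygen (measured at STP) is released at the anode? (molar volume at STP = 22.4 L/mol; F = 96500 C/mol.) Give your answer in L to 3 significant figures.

Q = 13.5 A × 26280 s = 3.548×10^5 C
Moles of electrons = 3.548×10^5 / 96500 = 3.677 mol
2H₂O → O₂ + 4H⁺ + 4e⁻, so n(O₂) = 3.677 / 4 = 0.9193 mol
V = 0.9193 × 22.4 = 20.59 L

20.6 L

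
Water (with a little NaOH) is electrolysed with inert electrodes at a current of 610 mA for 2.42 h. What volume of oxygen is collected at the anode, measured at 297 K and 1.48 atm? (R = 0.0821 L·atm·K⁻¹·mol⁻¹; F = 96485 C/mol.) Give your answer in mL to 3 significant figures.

Q = It = 0.610 × 8712 = 5314 C
Moles of electrons = 5314 / 96485 = 0.05508 mol
2H₂O → O₂ + 4H⁺ + 4e⁻, so n(O₂) = 0.05508 / 4 = 0.01377 mol
V = nRT/P = 0.01377 × 0.0821 × 297 / 1.48 = 0.2269 L
= 227 mL

227 mL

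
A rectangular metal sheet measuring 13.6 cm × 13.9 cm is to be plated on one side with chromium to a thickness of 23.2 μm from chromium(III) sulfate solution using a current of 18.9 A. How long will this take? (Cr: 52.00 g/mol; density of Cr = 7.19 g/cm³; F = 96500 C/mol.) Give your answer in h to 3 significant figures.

0.258 h

Plated area = 13.6 × 13.9 = 189.0 cm²
Volume = 189.0 × 23.2×10⁻⁴ cm = 0.4385 cm³
m(Cr) = 0.4385 × 7.19 = 3.153 g
n(Cr) = 3.153 / 52.00 = 0.06063 mol; n(e⁻) = 3 × 0.06063 = 0.1819 mol
Q = 0.1819 × 96500 = 17550 C
t = 17550 / 18.9 = 928.6 s = 0.258 h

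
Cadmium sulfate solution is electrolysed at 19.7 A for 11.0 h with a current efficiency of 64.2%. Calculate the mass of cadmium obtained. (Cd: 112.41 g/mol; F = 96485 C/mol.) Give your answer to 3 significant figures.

292 g

Q = 19.7 × 39600 = 7.801×10^5 C
n(e⁻) = 7.801×10^5 / 96485 = 8.085 mol
Cd²⁺ + 2e⁻ → Cd, so theoretical m(Cd) = 4.043 × 112.41 = 454.5 g
Actual mass = 64.2% × 454.5 = 292 g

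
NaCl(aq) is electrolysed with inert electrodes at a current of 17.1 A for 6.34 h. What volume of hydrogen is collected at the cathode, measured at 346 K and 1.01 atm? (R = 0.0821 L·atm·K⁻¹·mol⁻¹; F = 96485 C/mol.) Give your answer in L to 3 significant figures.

Q = 17.1 A × 22824 s = 3.903×10^5 C
Moles of electrons = 3.903×10^5 / 96485 = 4.045 mol
2H⁺ + 2e⁻ → H₂, so n(H₂) = 4.045 / 2 = 2.023 mol
V = nRT/P = 2.023 × 0.0821 × 346 / 1.01 = 56.90 L

56.9 L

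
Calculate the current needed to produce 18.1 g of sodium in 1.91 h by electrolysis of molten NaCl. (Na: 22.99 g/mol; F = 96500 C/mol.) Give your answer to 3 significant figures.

n(Na) = 18.1 / 22.99 = 0.7873 mol
Na⁺ + e⁻ → Na, so n(e⁻) = 0.7873 mol
Q = 0.7873 × 96500 = 75970 C
I = Q / t = 75970 / 6876 s = 11.0 A

11.0 A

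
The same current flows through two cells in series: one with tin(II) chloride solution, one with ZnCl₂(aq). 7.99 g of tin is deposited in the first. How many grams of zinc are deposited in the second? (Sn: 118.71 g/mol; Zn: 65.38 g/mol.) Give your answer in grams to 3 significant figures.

4.40 g

n(Sn) = 7.99 / 118.71 = 0.06731 mol
Sn²⁺ + 2e⁻ → Sn, so n(e⁻) = 2 × 0.06731 = 0.1346 mol
The cells are in series, so the same charge (and hence the same n(e⁻) = 0.1346 mol) passes through both.
Zn²⁺ + 2e⁻ → Zn, so n(Zn) = 0.1346 / 2 = 0.06730 mol
m(Zn) = 0.06730 × 65.38 = 4.40 g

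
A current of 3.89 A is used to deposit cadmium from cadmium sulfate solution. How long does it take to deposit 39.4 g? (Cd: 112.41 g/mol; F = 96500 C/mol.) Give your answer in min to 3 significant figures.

n(Cd) = 39.4 / 112.41 = 0.3505 mol
Cd²⁺ + 2e⁻ → Cd, so n(e⁻) = 2 × 0.3505 = 0.7010 mol
Q = 0.7010 × 96500 = 67650 C
t = Q / I = 67650 / 3.89 = 17390 s = 290 min

290 min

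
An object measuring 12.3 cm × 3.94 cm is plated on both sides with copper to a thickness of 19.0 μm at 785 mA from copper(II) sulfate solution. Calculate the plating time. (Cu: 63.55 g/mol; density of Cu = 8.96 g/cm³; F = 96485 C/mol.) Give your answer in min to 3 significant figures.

Plated area = 2 × 12.3 × 3.94 = 96.92 cm²
Volume = 96.92 × 19.0×10⁻⁴ cm = 0.1841 cm³
m(Cu) = 0.1841 × 8.96 = 1.650 g
n(Cu) = 1.650 / 63.55 = 0.02596 mol; n(e⁻) = 2 × 0.02596 = 0.05192 mol
Q = 0.05192 × 96485 = 5010 C
t = 5010 / 0.785 = 6382 s = 106 min

106 min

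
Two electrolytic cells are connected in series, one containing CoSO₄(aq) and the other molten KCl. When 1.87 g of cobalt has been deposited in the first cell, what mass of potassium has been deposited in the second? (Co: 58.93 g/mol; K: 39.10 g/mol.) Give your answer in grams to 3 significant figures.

2.48 g

n(Co) = 1.87 / 58.93 = 0.03173 mol
Co²⁺ + 2e⁻ → Co, so n(e⁻) = 2 × 0.03173 = 0.06346 mol
Since the cells are in series, n(e⁻) in the K cell is also 0.06346 mol.
K⁺ + e⁻ → K, so n(K) = 0.06346 mol
m(K) = 0.06346 × 39.10 = 2.48 g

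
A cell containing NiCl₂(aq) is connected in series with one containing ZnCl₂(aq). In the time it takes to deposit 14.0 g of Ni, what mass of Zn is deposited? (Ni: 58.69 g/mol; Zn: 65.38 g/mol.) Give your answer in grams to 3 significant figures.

n(Ni) = 14.0 / 58.69 = 0.2385 mol
Ni²⁺ + 2e⁻ → Ni, so n(e⁻) = 2 × 0.2385 = 0.4770 mol
Same current for the same time ⇒ same n(e⁻) = 0.4770 mol in both cells.
Zn²⁺ + 2e⁻ → Zn, so n(Zn) = 0.4770 / 2 = 0.2385 mol
m(Zn) = 0.2385 × 65.38 = 15.6 g

15.6 g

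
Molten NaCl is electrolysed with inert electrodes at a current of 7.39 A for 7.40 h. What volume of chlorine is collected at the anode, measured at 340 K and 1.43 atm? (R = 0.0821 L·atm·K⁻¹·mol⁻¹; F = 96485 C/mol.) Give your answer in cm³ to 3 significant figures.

Q = It = 7.39 × 26640 = 1.969×10^5 C
Moles of electrons = 1.969×10^5 / 96485 = 2.041 mol
2Cl⁻ → Cl₂ + 2e⁻, so n(Cl₂) = 2.041 / 2 = 1.021 mol
V = nRT/P = 1.021 × 0.0821 × 340 / 1.43 = 19.93 L
= 19900 cm³

19900 cm³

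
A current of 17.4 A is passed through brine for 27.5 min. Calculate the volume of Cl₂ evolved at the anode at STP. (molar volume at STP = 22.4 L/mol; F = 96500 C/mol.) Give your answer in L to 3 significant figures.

3.33 L

Q = It = 17.4 × 1650 = 28710 C
Moles of electrons = 28710 / 96500 = 0.2975 mol
2Cl⁻ → Cl₂ + 2e⁻, so n(Cl₂) = 0.2975 / 2 = 0.1488 mol
V = 0.1488 × 22.4 = 3.333 L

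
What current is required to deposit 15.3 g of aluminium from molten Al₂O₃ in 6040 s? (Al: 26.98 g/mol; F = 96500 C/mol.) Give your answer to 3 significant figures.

n(Al) = 15.3 / 26.98 = 0.5671 mol
Al³⁺ + 3e⁻ → Al, so n(e⁻) = 3 × 0.5671 = 1.701 mol
Q = 1.701 × 96500 = 1.641×10^5 C
I = Q / t = 1.641×10^5 / 6040 s = 27.2 A

27.2 A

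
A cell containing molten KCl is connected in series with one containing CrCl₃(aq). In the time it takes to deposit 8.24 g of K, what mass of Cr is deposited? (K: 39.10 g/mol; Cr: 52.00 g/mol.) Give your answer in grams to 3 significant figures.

3.65 g

n(K) = 8.24 / 39.10 = 0.2107 mol
K⁺ + e⁻ → K, so n(e⁻) = 0.2107 mol
The cells are in series, so the same charge (and hence the same n(e⁻) = 0.2107 mol) passes through both.
Cr³⁺ + 3e⁻ → Cr, so n(Cr) = 0.2107 / 3 = 0.07023 mol
m(Cr) = 0.07023 × 52.00 = 3.65 g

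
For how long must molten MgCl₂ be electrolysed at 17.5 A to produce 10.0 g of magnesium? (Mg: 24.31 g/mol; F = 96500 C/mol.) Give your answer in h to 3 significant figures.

n(Mg) = 10.0 / 24.31 = 0.4114 mol
Mg²⁺ + 2e⁻ → Mg, so n(e⁻) = 2 × 0.4114 = 0.8228 mol
Q = 0.8228 × 96500 = 79400 C
t = Q / I = 79400 / 17.5 = 4537 s = 1.26 h

1.26 h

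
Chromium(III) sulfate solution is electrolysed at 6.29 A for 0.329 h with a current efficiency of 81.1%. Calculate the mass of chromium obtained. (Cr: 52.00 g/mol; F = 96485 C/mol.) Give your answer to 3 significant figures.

1.09 g

Q = 6.29 × 1184.4 = 7450 C
n(e⁻) = 7450 / 96485 = 0.07721 mol
Cr³⁺ + 3e⁻ → Cr, so theoretical m(Cr) = 0.02574 × 52.00 = 1.338 g
Actual mass = 81.1% × 1.338 = 1.09 g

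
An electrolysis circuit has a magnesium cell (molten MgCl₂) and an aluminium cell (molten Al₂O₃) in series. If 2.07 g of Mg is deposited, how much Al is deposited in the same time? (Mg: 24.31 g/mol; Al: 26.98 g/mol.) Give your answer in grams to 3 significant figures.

1.53 g

n(Mg) = 2.07 / 24.31 = 0.08515 mol
Mg²⁺ + 2e⁻ → Mg, so n(e⁻) = 2 × 0.08515 = 0.1703 mol
Same current for the same time ⇒ same n(e⁻) = 0.1703 mol in both cells.
Al³⁺ + 3e⁻ → Al, so n(Al) = 0.1703 / 3 = 0.05677 mol
m(Al) = 0.05677 × 26.98 = 1.53 g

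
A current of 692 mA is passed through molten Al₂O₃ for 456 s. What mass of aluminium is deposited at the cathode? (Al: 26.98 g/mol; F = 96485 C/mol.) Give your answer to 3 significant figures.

0.0294 g

Charge passed = 0.692 × 456 = 315.6 C
Moles of electrons = 315.6 / 96485 = 0.003271 mol
Al³⁺ + 3e⁻ → Al, so n(Al) = 0.003271 / 3 = 0.001090 mol
m = 0.001090 × 26.98 = 0.0294 g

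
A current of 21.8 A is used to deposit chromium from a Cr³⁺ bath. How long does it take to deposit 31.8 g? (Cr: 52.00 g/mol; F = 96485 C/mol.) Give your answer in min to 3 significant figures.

n(Cr) = 31.8 / 52.00 = 0.6115 mol
Cr³⁺ + 3e⁻ → Cr, so n(e⁻) = 3 × 0.6115 = 1.835 mol
Q = 1.835 × 96485 = 1.770×10^5 C
t = Q / I = 1.770×10^5 / 21.8 = 8119 s = 135 min

135 min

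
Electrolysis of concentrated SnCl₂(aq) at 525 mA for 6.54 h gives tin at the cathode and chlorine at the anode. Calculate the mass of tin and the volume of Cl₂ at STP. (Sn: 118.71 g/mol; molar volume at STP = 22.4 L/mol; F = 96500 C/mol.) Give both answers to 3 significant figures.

7.60 g Sn; 1.43 L Cl₂

Q = 0.525 × 23544 = 12360 C; n(e⁻) = 12360 / 96500 = 0.1281 mol
Cathode: Sn²⁺ + 2e⁻ → Sn → n(Sn) = 0.1281/2 = 0.06405 mol → 7.60 g
Anode: 2Cl⁻ → Cl₂ + 2e⁻ → n(Cl₂) = 0.1281/2 = 0.06405 mol → 1.43 L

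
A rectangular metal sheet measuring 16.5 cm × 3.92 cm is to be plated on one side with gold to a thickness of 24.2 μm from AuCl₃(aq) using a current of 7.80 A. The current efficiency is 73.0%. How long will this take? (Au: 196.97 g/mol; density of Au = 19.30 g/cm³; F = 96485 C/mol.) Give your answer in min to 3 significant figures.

13.0 min

Plated area = 16.5 × 3.92 = 64.68 cm²
Volume = 64.68 × 24.2×10⁻⁴ cm = 0.1565 cm³
m(Au) = 0.1565 × 19.30 = 3.020 g
n(Au) = 3.020 / 196.97 = 0.01533 mol; n(e⁻) = 3 × 0.01533 = 0.04599 mol
Q = 0.04599 × 96485 / 0.730 = 6079 C
t = 6079 / 7.80 = 779.4 s = 13.0 min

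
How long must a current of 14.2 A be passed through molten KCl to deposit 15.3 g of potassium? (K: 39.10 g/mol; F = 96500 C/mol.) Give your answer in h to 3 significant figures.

n(K) = 15.3 / 39.10 = 0.3913 mol
K⁺ + e⁻ → K, so n(e⁻) = 0.3913 mol
Q = 0.3913 × 96500 = 37760 C
t = Q / I = 37760 / 14.2 = 2659 s = 0.739 h

0.739 h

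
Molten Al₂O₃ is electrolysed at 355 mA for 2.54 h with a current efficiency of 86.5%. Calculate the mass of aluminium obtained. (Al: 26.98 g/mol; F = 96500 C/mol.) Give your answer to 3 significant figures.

Q = 0.355 × 9144 = 3246 C
n(e⁻) = 3246 / 96500 = 0.03364 mol
Al³⁺ + 3e⁻ → Al, so theoretical m(Al) = 0.01121 × 26.98 = 0.3024 g
Actual mass = 86.5% × 0.3024 = 0.262 g

0.262 g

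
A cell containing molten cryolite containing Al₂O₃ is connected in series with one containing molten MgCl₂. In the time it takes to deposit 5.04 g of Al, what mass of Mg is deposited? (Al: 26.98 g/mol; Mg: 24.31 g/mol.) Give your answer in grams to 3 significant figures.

n(Al) = 5.04 / 26.98 = 0.1868 mol
Al³⁺ + 3e⁻ → Al, so n(e⁻) = 3 × 0.1868 = 0.5604 mol
Same current for the same time ⇒ same n(e⁻) = 0.5604 mol in both cells.
Mg²⁺ + 2e⁻ → Mg, so n(Mg) = 0.5604 / 2 = 0.2802 mol
m(Mg) = 0.2802 × 24.31 = 6.81 g

6.81 g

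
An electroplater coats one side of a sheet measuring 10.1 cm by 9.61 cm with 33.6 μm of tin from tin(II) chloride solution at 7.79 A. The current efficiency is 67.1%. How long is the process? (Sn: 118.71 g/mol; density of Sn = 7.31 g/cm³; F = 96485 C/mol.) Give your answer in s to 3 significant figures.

Plated area = 10.1 × 9.61 = 97.06 cm²
Volume = 97.06 × 33.6×10⁻⁴ cm = 0.3261 cm³
m(Sn) = 0.3261 × 7.31 = 2.384 g
n(Sn) = 2.384 / 118.71 = 0.02008 mol; n(e⁻) = 2 × 0.02008 = 0.04016 mol
Q = 0.04016 × 96485 / 0.671 = 5775 C
t = 5775 / 7.79 = 741.3 s

741 s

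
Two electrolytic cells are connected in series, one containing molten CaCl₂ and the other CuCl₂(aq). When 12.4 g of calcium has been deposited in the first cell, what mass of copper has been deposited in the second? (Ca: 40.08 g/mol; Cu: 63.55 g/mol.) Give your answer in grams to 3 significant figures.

19.7 g

n(Ca) = 12.4 / 40.08 = 0.3094 mol
Ca²⁺ + 2e⁻ → Ca, so n(e⁻) = 2 × 0.3094 = 0.6188 mol
Since the cells are in series, n(e⁻) in the Cu cell is also 0.6188 mol.
Cu²⁺ + 2e⁻ → Cu, so n(Cu) = 0.6188 / 2 = 0.3094 mol
m(Cu) = 0.3094 × 63.55 = 19.7 g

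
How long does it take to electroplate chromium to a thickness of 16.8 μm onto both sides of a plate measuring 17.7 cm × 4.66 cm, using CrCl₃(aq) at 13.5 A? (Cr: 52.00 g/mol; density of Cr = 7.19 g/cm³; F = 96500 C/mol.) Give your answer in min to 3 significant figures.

13.7 min

Plated area = 2 × 17.7 × 4.66 = 165.0 cm²
Volume = 165.0 × 16.8×10⁻⁴ cm = 0.2772 cm³
m(Cr) = 0.2772 × 7.19 = 1.993 g
n(Cr) = 1.993 / 52.00 = 0.03833 mol; n(e⁻) = 3 × 0.03833 = 0.1150 mol
Q = 0.1150 × 96500 = 11100 C
t = 11100 / 13.5 = 822.2 s = 13.7 min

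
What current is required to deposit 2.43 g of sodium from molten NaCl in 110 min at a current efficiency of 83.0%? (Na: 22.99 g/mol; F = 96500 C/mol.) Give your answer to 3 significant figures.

1.86 A

n(Na) = 2.43 / 22.99 = 0.1057 mol
Na⁺ + e⁻ → Na, so n(e⁻) = 0.1057 mol
Q = 0.1057 × 96500 / 0.830 = 12290 C
I = Q / t = 12290 / 6600 s = 1.86 A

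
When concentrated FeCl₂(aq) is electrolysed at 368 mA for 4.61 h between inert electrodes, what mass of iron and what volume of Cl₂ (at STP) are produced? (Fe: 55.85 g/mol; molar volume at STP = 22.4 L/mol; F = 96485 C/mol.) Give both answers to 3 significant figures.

Q = 0.368 × 16596 = 6107 C; n(e⁻) = 6107 / 96485 = 0.06329 mol
Cathode: Fe²⁺ + 2e⁻ → Fe → n(Fe) = 0.06329/2 = 0.03165 mol → 1.77 g
Anode: 2Cl⁻ → Cl₂ + 2e⁻ → n(Cl₂) = 0.06329/2 = 0.03165 mol → 0.709 L

1.77 g Fe; 0.709 L Cl₂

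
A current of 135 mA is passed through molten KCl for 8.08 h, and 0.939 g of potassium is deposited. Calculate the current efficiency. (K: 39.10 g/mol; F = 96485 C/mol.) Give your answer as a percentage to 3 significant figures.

59.0%

Q = 0.135 × 29088 = 3927 C
n(e⁻) = 3927 / 96485 = 0.04070 mol
K⁺ + e⁻ → K, so theoretical n(K) = 0.04070 mol → 1.591 g
Efficiency = 0.939 / 1.591 = 0.5902 = 59.0%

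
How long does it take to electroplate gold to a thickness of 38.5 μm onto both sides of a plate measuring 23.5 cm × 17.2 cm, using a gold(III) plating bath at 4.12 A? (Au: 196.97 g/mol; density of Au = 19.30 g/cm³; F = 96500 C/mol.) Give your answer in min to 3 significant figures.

Plated area = 2 × 23.5 × 17.2 = 808.4 cm²
Volume = 808.4 × 38.5×10⁻⁴ cm = 3.112 cm³
m(Au) = 3.112 × 19.30 = 60.06 g
n(Au) = 60.06 / 196.97 = 0.3049 mol; n(e⁻) = 3 × 0.3049 = 0.9147 mol
Q = 0.9147 × 96500 = 88270 C
t = 88270 / 4.12 = 21420 s = 357 min

357 min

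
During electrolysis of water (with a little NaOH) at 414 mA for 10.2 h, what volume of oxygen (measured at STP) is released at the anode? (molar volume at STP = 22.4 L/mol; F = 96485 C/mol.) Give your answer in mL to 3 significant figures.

882 mL

Q = 0.414 A × 36720 s = 15200 C
Moles of electrons = 15200 / 96485 = 0.1575 mol
2H₂O → O₂ + 4H⁺ + 4e⁻, so n(O₂) = 0.1575 / 4 = 0.03938 mol
V = 0.03938 × 22.4 = 0.8821 L
= 882 mL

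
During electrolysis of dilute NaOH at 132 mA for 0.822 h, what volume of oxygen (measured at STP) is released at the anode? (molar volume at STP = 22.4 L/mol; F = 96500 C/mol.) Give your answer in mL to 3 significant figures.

Q = It = 0.132 × 2959.2 = 390.6 C
n(e⁻) = Q/F = 390.6/96500 = 0.004048 mol
2H₂O → O₂ + 4H⁺ + 4e⁻, so n(O₂) = 0.004048 / 4 = 0.001012 mol
V = 0.001012 × 22.4 = 0.02267 L
= 22.7 mL

22.7 mL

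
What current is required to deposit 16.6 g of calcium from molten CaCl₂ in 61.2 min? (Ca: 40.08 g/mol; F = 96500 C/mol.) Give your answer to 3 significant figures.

21.8 A

n(Ca) = 16.6 / 40.08 = 0.4142 mol
Ca²⁺ + 2e⁻ → Ca, so n(e⁻) = 2 × 0.4142 = 0.8284 mol
Q = 0.8284 × 96500 = 79940 C
I = Q / t = 79940 / 3672 s = 21.8 A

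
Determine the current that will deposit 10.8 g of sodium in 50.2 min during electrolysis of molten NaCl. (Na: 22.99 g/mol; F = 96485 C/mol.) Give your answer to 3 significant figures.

15.0 A

n(Na) = 10.8 / 22.99 = 0.4698 mol
Na⁺ + e⁻ → Na, so n(e⁻) = 0.4698 mol
Q = 0.4698 × 96485 = 45330 C
I = Q / t = 45330 / 3012 s = 15.0 A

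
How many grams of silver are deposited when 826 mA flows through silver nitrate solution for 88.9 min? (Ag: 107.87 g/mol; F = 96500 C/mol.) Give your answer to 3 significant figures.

4.93 g

Charge passed = 0.826 × 5334 = 4406 C
n(e⁻) = Q/F = 4406/96500 = 0.04566 mol
Ag⁺ + e⁻ → Ag, so n(Ag) = 0.04566 mol
m = 0.04566 × 107.87 = 4.93 g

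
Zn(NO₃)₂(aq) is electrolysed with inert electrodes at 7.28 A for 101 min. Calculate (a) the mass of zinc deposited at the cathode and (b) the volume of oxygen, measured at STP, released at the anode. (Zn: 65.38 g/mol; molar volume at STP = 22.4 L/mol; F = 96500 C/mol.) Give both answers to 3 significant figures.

14.9 g Zn; 2.56 L O₂

Q = 7.28 × 6060 = 44120 C; n(e⁻) = 44120 / 96500 = 0.4572 mol
Cathode: Zn²⁺ + 2e⁻ → Zn → n(Zn) = 0.4572/2 = 0.2286 mol → 14.9 g
Anode: 2H₂O → O₂ + 4H⁺ + 4e⁻ → n(O₂) = 0.4572/4 = 0.1143 mol → 2.56 L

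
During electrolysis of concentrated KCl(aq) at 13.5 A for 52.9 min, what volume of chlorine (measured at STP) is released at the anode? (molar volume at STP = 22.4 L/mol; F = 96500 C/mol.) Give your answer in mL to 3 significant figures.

4970 mL

Q = It = 13.5 × 3174 = 42850 C
n(e⁻) = 42850 / 96500 = 0.4440 mol
2Cl⁻ → Cl₂ + 2e⁻, so n(Cl₂) = 0.4440 / 2 = 0.2220 mol
V = 0.2220 × 22.4 = 4.973 L
= 4970 mL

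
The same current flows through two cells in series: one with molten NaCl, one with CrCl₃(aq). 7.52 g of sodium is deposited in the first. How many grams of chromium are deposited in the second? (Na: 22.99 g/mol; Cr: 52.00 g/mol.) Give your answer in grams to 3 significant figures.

n(Na) = 7.52 / 22.99 = 0.3271 mol
Na⁺ + e⁻ → Na, so n(e⁻) = 0.3271 mol
Since the cells are in series, n(e⁻) in the Cr cell is also 0.3271 mol.
Cr³⁺ + 3e⁻ → Cr, so n(Cr) = 0.3271 / 3 = 0.1090 mol
m(Cr) = 0.1090 × 52.00 = 5.67 g

5.67 g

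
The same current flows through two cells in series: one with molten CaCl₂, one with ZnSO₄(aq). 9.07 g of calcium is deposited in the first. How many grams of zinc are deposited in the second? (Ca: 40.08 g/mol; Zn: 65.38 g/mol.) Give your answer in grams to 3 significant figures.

14.8 g

n(Ca) = 9.07 / 40.08 = 0.2263 mol
Ca²⁺ + 2e⁻ → Ca, so n(e⁻) = 2 × 0.2263 = 0.4526 mol
The cells are in series, so the same charge (and hence the same n(e⁻) = 0.4526 mol) passes through both.
Zn²⁺ + 2e⁻ → Zn, so n(Zn) = 0.4526 / 2 = 0.2263 mol
m(Zn) = 0.2263 × 65.38 = 14.8 g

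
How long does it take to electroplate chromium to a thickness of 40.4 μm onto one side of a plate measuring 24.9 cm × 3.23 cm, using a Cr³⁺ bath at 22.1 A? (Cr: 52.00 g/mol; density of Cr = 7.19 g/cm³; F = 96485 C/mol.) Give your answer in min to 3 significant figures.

9.81 min

Plated area = 24.9 × 3.23 = 80.43 cm²
Volume = 80.43 × 40.4×10⁻⁴ cm = 0.3249 cm³
m(Cr) = 0.3249 × 7.19 = 2.336 g
n(Cr) = 2.336 / 52.00 = 0.04492 mol; n(e⁻) = 3 × 0.04492 = 0.1348 mol
Q = 0.1348 × 96485 = 13010 C
t = 13010 / 22.1 = 588.7 s = 9.81 min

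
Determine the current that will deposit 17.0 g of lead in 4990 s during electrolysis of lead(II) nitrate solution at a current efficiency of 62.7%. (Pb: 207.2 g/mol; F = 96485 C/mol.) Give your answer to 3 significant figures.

n(Pb) = 17.0 / 207.2 = 0.08205 mol
Pb²⁺ + 2e⁻ → Pb, so n(e⁻) = 2 × 0.08205 = 0.1641 mol
Q = 0.1641 × 96485 / 0.627 = 25250 C
I = Q / t = 25250 / 4990 s = 5.06 A

5.06 A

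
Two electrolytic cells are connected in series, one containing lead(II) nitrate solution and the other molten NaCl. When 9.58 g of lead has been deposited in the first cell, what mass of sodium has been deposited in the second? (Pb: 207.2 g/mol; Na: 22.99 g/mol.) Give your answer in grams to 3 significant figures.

2.13 g

n(Pb) = 9.58 / 207.2 = 0.04624 mol
Pb²⁺ + 2e⁻ → Pb, so n(e⁻) = 2 × 0.04624 = 0.09248 mol
In series, the same 0.09248 mol of electrons flows through the second cell.
Na⁺ + e⁻ → Na, so n(Na) = 0.09248 mol
m(Na) = 0.09248 × 22.99 = 2.13 g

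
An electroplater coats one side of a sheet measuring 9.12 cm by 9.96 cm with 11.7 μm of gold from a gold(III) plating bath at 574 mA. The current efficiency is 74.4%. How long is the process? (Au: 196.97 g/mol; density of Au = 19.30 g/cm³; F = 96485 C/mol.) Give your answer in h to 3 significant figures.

1.96 h

Plated area = 9.12 × 9.96 = 90.84 cm²
Volume = 90.84 × 11.7×10⁻⁴ cm = 0.1063 cm³
m(Au) = 0.1063 × 19.30 = 2.052 g
n(Au) = 2.052 / 196.97 = 0.01042 mol; n(e⁻) = 3 × 0.01042 = 0.03126 mol
Q = 0.03126 × 96485 / 0.744 = 4054 C
t = 4054 / 0.574 = 7063 s = 1.96 h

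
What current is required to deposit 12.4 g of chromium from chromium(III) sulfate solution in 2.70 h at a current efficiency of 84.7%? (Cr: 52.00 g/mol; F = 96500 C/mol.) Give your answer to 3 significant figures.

n(Cr) = 12.4 / 52.00 = 0.2385 mol
Cr³⁺ + 3e⁻ → Cr, so n(e⁻) = 3 × 0.2385 = 0.7155 mol
Q = 0.7155 × 96500 / 0.847 = 81520 C
I = Q / t = 81520 / 9720 s = 8.39 A

8.39 A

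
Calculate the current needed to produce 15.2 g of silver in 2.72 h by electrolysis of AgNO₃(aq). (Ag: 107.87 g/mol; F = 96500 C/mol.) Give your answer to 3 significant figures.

1.39 A

n(Ag) = 15.2 / 107.87 = 0.1409 mol
Ag⁺ + e⁻ → Ag, so n(e⁻) = 0.1409 mol
Q = 0.1409 × 96500 = 13600 C
I = Q / t = 13600 / 9792 s = 1.39 A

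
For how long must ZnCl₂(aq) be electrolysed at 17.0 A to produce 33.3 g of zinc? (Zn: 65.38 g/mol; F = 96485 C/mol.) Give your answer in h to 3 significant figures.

1.61 h

n(Zn) = 33.3 / 65.38 = 0.5093 mol
Zn²⁺ + 2e⁻ → Zn, so n(e⁻) = 2 × 0.5093 = 1.019 mol
Q = 1.019 × 96485 = 98320 C
t = Q / I = 98320 / 17.0 = 5784 s = 1.61 h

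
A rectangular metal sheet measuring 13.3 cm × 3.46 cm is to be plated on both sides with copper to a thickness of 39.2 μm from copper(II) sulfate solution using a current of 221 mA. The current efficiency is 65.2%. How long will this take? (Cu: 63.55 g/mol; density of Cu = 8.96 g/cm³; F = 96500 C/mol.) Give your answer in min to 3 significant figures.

1140 min

Plated area = 2 × 13.3 × 3.46 = 92.04 cm²
Volume = 92.04 × 39.2×10⁻⁴ cm = 0.3608 cm³
m(Cu) = 0.3608 × 8.96 = 3.233 g
n(Cu) = 3.233 / 63.55 = 0.05087 mol; n(e⁻) = 2 × 0.05087 = 0.1017 mol
Q = 0.1017 × 96500 / 0.652 = 15050 C
t = 15050 / 0.221 = 68100 s = 1140 min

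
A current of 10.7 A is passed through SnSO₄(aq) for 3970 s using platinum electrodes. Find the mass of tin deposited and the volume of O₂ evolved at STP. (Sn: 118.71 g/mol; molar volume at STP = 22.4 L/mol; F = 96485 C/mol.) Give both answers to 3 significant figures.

Q = 10.7 × 3970 = 42480 C; n(e⁻) = 42480 / 96485 = 0.4403 mol
Cathode: Sn²⁺ + 2e⁻ → Sn → n(Sn) = 0.4403/2 = 0.2202 mol → 26.1 g
Anode: 2H₂O → O₂ + 4H⁺ + 4e⁻ → n(O₂) = 0.4403/4 = 0.1101 mol → 2.47 L

26.1 g Sn; 2.47 L O₂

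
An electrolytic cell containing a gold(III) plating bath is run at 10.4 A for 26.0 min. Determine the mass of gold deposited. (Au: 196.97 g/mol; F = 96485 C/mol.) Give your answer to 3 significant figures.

11.0 g

Q = 10.4 A × 1560 s = 16220 C
Moles of electrons = 16220 / 96485 = 0.1681 mol
Au³⁺ + 3e⁻ → Au, so n(Au) = 0.1681 / 3 = 0.05603 mol
m = 0.05603 × 196.97 = 11.0 g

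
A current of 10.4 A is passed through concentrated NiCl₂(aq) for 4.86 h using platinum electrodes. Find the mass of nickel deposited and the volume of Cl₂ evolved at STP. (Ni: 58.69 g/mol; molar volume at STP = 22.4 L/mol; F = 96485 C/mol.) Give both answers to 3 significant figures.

55.3 g Ni; 21.1 L Cl₂

Q = 10.4 × 17496 = 1.820×10^5 C; n(e⁻) = 1.820×10^5 / 96485 = 1.886 mol
Cathode: Ni²⁺ + 2e⁻ → Ni → n(Ni) = 1.886/2 = 0.9430 mol → 55.3 g
Anode: 2Cl⁻ → Cl₂ + 2e⁻ → n(Cl₂) = 1.886/2 = 0.9430 mol → 21.1 L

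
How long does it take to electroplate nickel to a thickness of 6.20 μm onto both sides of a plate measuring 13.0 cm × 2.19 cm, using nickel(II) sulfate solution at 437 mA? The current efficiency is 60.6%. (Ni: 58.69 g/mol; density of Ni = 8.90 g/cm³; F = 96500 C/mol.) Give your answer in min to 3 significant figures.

Plated area = 2 × 13.0 × 2.19 = 56.94 cm²
Volume = 56.94 × 6.20×10⁻⁴ cm = 0.03530 cm³
m(Ni) = 0.03530 × 8.90 = 0.3142 g
n(Ni) = 0.3142 / 58.69 = 0.005354 mol; n(e⁻) = 2 × 0.005354 = 0.01071 mol
Q = 0.01071 × 96500 / 0.606 = 1705 C
t = 1705 / 0.437 = 3902 s = 65.0 min

65.0 min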